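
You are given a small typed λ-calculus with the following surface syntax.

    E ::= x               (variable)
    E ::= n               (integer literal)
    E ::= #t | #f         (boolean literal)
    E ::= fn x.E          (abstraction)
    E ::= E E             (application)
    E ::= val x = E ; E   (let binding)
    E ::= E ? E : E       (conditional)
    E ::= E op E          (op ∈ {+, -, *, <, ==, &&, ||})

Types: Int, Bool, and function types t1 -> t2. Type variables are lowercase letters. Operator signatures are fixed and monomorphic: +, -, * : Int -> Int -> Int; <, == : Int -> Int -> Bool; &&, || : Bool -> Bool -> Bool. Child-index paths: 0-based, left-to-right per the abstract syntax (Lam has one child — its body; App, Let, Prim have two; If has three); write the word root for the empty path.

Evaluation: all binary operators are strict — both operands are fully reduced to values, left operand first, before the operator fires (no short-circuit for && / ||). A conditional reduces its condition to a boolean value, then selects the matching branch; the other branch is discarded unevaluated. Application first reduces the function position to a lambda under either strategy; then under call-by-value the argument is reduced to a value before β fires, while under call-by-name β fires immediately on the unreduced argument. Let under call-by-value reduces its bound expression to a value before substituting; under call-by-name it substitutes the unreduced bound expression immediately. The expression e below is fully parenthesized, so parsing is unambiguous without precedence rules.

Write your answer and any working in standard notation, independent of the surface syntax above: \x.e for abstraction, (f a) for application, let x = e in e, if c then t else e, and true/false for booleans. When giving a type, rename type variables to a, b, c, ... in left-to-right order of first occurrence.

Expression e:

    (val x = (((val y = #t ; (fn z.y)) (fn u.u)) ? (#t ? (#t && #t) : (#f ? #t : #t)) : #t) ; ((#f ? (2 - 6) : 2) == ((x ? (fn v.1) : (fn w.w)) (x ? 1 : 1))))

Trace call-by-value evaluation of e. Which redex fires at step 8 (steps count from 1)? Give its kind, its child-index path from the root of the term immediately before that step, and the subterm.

Working:
step 0: (let x = (if ((let y = true in (\z.y)) (\u.u)) then (if true then (true && true) else (if false then true else true)) else true) in ((if false then (2 - 6) else 2) == ((if x then (\v.1) else (\w.w)) (if x then 1 else 1))))
step 1: [let@0.0.0] (let x = (if ((\z.true) (\u.u)) then (if true then (true && true) else (if false then true else true)) else true) in ((if false then (2 - 6) else 2) == ((if x then (\v.1) else (\w.w)) (if x then 1 else 1))))
step 2: [beta@0.0] (let x = (if true then (if true then (true && true) else (if false then true else true)) else true) in ((if false then (2 - 6) else 2) == ((if x then (\v.1) else (\w.w)) (if x then 1 else 1))))
step 3: [if@0] (let x = (if true then (true && true) else (if false then true else true)) in ((if false then (2 - 6) else 2) == ((if x then (\v.1) else (\w.w)) (if x then 1 else 1))))
step 4: [if@0] (let x = (true && true) in ((if false then (2 - 6) else 2) == ((if x then (\v.1) else (\w.w)) (if x then 1 else 1))))
step 5: [delta@0] (let x = true in ((if false then (2 - 6) else 2) == ((if x then (\v.1) else (\w.w)) (if x then 1 else 1))))
step 6: [let@root] ((if false then (2 - 6) else 2) == ((if true then (\v.1) else (\w.w)) (if true then 1 else 1)))
step 7: [if@0] (2 == ((if true then (\v.1) else (\w.w)) (if true then 1 else 1)))
step 8: [if@1.0] (2 == ((\v.1) (if true then 1 else 1)))

Answer: if at 1.0 : (if true then (\v.1) else (\w.w))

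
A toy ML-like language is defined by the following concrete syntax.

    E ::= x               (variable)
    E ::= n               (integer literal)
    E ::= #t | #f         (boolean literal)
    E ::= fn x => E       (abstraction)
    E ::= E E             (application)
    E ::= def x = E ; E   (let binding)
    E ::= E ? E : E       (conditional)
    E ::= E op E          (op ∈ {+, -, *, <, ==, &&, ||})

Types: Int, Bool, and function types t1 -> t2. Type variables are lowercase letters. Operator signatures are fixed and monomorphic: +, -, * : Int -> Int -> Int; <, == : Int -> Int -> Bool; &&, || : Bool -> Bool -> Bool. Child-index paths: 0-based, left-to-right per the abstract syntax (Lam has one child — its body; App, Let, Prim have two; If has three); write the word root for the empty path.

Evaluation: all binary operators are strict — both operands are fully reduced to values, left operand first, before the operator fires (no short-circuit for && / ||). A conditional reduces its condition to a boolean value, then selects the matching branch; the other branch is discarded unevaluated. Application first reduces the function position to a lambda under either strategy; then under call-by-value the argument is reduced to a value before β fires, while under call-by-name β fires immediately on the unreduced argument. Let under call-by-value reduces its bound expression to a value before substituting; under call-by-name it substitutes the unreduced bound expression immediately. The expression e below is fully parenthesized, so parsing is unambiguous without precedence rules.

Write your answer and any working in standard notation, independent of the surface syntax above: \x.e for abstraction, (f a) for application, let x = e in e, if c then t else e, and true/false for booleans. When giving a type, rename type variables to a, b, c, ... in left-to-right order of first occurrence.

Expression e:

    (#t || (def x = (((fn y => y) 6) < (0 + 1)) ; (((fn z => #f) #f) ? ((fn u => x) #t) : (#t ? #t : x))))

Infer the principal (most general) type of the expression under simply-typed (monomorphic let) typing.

Answer: Bool

Trace:
  unify Bool ~ Bool
y : a
\y._ : a -> a
  unify a -> a ~ Int -> b
  unify a ~ Int
  unify Int ~ b
_ _ : Int
  unify Int ~ Int
  unify Int ~ Int
  unify Int ~ Int
  unify Int ~ Int
let x : Bool
\z._ : c -> Bool
  unify c -> Bool ~ Bool -> d
  unify c ~ Bool
  unify Bool ~ d
_ _ : Bool
  unify Bool ~ Bool
x : Bool
\u._ : e -> Bool
  unify e -> Bool ~ Bool -> f
  unify e ~ Bool
  unify Bool ~ f
_ _ : Bool
  unify Bool ~ Bool
x : Bool
  unify Bool ~ Bool
  unify Bool ~ Bool
  unify Bool ~ Bool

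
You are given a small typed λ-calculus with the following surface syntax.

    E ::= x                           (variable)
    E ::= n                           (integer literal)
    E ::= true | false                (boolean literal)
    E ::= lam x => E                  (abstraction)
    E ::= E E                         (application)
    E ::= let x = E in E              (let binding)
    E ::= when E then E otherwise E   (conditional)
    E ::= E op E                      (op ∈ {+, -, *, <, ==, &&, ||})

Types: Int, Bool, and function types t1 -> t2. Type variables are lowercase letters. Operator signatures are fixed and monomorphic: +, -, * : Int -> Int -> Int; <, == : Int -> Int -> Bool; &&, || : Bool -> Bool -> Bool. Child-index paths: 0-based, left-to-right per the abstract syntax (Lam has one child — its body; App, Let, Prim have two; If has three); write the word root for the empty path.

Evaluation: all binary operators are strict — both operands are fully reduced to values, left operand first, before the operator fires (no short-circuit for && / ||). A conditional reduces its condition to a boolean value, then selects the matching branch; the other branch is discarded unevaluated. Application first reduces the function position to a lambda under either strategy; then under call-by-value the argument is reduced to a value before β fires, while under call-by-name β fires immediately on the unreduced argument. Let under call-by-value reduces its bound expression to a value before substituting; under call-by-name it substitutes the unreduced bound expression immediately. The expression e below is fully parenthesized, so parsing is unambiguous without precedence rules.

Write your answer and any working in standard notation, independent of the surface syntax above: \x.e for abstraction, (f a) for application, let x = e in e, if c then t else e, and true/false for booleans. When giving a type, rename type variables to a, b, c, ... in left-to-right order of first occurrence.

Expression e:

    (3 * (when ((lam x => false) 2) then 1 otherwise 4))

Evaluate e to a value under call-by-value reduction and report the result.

Trace:
step 0: (3 * (if ((\x.false) 2) then 1 else 4))
step 1: [beta@1.0] (3 * (if false then 1 else 4))
step 2: [if@1] (3 * 4)
step 3: [delta@root] 12

Answer: 12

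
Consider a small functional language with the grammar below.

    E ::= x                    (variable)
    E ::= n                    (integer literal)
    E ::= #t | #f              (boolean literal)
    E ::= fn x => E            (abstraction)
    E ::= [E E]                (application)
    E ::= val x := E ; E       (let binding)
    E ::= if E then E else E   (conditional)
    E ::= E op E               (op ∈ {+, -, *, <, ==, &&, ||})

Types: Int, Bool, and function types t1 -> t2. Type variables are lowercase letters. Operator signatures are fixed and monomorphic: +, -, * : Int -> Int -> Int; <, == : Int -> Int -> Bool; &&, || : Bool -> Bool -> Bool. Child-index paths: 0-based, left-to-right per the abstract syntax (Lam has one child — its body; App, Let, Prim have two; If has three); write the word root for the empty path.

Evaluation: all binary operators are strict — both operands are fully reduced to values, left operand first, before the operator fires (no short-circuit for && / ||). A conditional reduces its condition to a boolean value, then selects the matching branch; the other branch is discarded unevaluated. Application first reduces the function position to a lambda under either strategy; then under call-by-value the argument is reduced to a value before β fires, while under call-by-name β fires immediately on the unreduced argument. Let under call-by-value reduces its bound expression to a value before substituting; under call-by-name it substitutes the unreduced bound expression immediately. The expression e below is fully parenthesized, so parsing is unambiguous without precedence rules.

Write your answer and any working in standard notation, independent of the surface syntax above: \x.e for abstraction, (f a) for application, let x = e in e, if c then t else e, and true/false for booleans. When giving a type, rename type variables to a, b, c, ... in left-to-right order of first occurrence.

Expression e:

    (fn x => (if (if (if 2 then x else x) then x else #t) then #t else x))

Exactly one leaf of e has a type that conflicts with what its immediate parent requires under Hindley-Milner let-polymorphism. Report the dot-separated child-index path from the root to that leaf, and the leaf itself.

Derivation:
  unify Int ~ Bool
  FAIL: mismatch Int ~ Bool

Answer: 0.0.0.0 : 2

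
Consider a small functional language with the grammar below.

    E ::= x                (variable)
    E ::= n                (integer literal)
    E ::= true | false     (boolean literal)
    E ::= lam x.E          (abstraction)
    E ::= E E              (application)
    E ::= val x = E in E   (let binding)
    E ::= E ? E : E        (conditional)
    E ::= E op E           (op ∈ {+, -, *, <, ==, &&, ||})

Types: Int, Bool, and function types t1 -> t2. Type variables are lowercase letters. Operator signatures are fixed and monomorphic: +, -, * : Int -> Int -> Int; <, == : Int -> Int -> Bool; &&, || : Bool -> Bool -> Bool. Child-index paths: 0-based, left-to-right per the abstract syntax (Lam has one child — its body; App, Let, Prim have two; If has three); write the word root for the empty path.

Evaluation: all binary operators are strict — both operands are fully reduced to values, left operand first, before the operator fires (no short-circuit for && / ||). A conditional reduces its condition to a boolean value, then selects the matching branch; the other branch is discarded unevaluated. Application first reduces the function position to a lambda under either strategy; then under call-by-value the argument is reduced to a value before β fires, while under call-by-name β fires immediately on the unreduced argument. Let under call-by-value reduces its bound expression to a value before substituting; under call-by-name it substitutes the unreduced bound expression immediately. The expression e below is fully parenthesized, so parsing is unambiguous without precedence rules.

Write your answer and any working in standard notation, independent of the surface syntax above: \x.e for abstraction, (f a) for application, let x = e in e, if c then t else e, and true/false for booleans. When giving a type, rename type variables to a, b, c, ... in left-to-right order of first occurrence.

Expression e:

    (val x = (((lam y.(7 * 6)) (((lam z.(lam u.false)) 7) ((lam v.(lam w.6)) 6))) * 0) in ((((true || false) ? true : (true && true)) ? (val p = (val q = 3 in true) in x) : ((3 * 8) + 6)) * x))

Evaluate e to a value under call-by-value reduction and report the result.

Derivation:
step 0: (let x = (((\y.(7 * 6)) (((\z.(\u.false)) 7) ((\v.(\w.6)) 6))) * 0) in ((if (if (true || false) then true else (true && true)) then (let p = (let q = 3 in true) in x) else ((3 * 8) + 6)) * x))
step 1: [beta@0.0.1.0] (let x = (((\y.(7 * 6)) ((\u.false) ((\v.(\w.6)) 6))) * 0) in ((if (if (true || false) then true else (true && true)) then (let p = (let q = 3 in true) in x) else ((3 * 8) + 6)) * x))
step 2: [beta@0.0.1.1] (let x = (((\y.(7 * 6)) ((\u.false) (\w.6))) * 0) in ((if (if (true || false) then true else (true && true)) then (let p = (let q = 3 in true) in x) else ((3 * 8) + 6)) * x))
step 3: [beta@0.0.1] (let x = (((\y.(7 * 6)) false) * 0) in ((if (if (true || false) then true else (true && true)) then (let p = (let q = 3 in true) in x) else ((3 * 8) + 6)) * x))
step 4: [beta@0.0] (let x = ((7 * 6) * 0) in ((if (if (true || false) then true else (true && true)) then (let p = (let q = 3 in true) in x) else ((3 * 8) + 6)) * x))
step 5: [delta@0.0] (let x = (42 * 0) in ((if (if (true || false) then true else (true && true)) then (let p = (let q = 3 in true) in x) else ((3 * 8) + 6)) * x))
step 6: [delta@0] (let x = 0 in ((if (if (true || false) then true else (true && true)) then (let p = (let q = 3 in true) in x) else ((3 * 8) + 6)) * x))
step 7: [let@root] ((if (if (true || false) then true else (true && true)) then (let p = (let q = 3 in true) in 0) else ((3 * 8) + 6)) * 0)
step 8: [delta@0.0.0] ((if (if true then true else (true && true)) then (let p = (let q = 3 in true) in 0) else ((3 * 8) + 6)) * 0)
step 9: [if@0.0] ((if true then (let p = (let q = 3 in true) in 0) else ((3 * 8) + 6)) * 0)
step 10: [if@0] ((let p = (let q = 3 in true) in 0) * 0)
step 11: [let@0.0] ((let p = true in 0) * 0)
step 12: [let@0] (0 * 0)
step 13: [delta@root] 0

Answer: 0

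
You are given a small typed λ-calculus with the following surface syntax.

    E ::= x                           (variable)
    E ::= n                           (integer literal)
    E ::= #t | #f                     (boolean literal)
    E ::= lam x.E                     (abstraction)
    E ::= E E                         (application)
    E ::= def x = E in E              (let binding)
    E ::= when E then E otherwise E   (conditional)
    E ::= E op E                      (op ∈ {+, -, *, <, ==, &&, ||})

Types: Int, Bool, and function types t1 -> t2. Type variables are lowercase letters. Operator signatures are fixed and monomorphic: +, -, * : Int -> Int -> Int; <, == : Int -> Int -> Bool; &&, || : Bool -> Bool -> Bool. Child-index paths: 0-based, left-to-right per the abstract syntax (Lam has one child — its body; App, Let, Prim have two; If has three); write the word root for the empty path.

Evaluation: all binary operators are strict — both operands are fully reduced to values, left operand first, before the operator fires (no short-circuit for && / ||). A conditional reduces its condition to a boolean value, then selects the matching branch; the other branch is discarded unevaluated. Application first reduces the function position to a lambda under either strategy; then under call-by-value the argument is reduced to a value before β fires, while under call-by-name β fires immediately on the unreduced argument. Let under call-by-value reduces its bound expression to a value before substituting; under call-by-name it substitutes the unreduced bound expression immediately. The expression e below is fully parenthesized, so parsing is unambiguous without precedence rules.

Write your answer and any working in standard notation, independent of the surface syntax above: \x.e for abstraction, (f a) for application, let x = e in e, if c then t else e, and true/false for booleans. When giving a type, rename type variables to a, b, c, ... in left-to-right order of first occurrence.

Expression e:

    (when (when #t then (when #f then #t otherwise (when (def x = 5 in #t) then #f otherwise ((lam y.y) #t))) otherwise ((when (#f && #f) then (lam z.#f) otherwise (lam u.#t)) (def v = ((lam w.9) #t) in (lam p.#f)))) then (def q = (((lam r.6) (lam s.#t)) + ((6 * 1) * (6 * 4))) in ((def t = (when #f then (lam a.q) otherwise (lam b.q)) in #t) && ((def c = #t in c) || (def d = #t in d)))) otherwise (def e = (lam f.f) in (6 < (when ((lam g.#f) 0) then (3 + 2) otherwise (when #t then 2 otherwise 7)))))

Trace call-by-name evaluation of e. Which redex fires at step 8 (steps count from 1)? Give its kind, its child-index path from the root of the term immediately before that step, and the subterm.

Working:
step 0: (if (if true then (if false then true else (if (let x = 5 in true) then false else ((\y.y) true))) else ((if (false && false) then (\z.false) else (\u.true)) (let v = ((\w.9) true) in (\p.false)))) then (let q = (((\r.6) (\s.true)) + ((6 * 1) * (6 * 4))) in ((let t = (if false then (\a.q) else (\b.q)) in true) && ((let c = true in c) || (let d = true in d)))) else (let e = (\f.f) in (6 < (if ((\g.false) 0) then (3 + 2) else (if true then 2 else 7)))))
step 1: [if@0] (if (if false then true else (if (let x = 5 in true) then false else ((\y.y) true))) then (let q = (((\r.6) (\s.true)) + ((6 * 1) * (6 * 4))) in ((let t = (if false then (\a.q) else (\b.q)) in true) && ((let c = true in c) || (let d = true in d)))) else (let e = (\f.f) in (6 < (if ((\g.false) 0) then (3 + 2) else (if true then 2 else 7)))))
step 2: [if@0] (if (if (let x = 5 in true) then false else ((\y.y) true)) then (let q = (((\r.6) (\s.true)) + ((6 * 1) * (6 * 4))) in ((let t = (if false then (\a.q) else (\b.q)) in true) && ((let c = true in c) || (let d = true in d)))) else (let e = (\f.f) in (6 < (if ((\g.false) 0) then (3 + 2) else (if true then 2 else 7)))))
step 3: [let@0.0] (if (if true then false else ((\y.y) true)) then (let q = (((\r.6) (\s.true)) + ((6 * 1) * (6 * 4))) in ((let t = (if false then (\a.q) else (\b.q)) in true) && ((let c = true in c) || (let d = true in d)))) else (let e = (\f.f) in (6 < (if ((\g.false) 0) then (3 + 2) else (if true then 2 else 7)))))
step 4: [if@0] (if false then (let q = (((\r.6) (\s.true)) + ((6 * 1) * (6 * 4))) in ((let t = (if false then (\a.q) else (\b.q)) in true) && ((let c = true in c) || (let d = true in d)))) else (let e = (\f.f) in (6 < (if ((\g.false) 0) then (3 + 2) else (if true then 2 else 7)))))
step 5: [if@root] (let e = (\f.f) in (6 < (if ((\g.false) 0) then (3 + 2) else (if true then 2 else 7))))
step 6: [let@root] (6 < (if ((\g.false) 0) then (3 + 2) else (if true then 2 else 7)))
step 7: [beta@1.0] (6 < (if false then (3 + 2) else (if true then 2 else 7)))
step 8: [if@1] (6 < (if true then 2 else 7))

Answer: if at 1 : (if false then (3 + 2) else (if true then 2 else 7))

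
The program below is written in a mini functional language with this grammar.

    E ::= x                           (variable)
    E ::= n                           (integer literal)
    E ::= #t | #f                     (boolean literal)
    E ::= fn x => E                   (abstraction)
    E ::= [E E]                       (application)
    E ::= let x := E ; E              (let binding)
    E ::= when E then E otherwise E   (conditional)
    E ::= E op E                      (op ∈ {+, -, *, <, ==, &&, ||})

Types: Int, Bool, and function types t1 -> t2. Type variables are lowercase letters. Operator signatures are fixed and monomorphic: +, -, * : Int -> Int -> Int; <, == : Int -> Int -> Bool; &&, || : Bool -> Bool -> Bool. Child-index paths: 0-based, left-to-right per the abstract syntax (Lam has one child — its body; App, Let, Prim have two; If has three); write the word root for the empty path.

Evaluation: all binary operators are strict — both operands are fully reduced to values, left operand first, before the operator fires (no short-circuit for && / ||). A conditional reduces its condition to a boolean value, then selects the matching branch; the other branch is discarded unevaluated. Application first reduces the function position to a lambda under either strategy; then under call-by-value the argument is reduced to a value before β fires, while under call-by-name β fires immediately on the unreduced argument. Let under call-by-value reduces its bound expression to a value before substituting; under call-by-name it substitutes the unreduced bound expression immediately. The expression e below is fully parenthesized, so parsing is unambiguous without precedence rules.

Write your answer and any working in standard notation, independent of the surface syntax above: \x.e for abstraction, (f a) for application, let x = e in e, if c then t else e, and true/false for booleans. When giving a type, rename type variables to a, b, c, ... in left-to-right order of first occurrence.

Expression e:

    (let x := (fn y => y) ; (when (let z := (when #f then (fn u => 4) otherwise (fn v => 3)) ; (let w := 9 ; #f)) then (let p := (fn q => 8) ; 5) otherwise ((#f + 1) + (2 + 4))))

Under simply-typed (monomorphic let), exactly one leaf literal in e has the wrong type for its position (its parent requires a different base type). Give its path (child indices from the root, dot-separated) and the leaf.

Answer: 1.2.0.0 : false

Working:
y : a
\y._ : a -> a
let x : a -> a
  unify Bool ~ Bool
\u._ : b -> Int
\v._ : c -> Int
  unify b -> Int ~ c -> Int
  unify b ~ c
  unify Int ~ Int
let z : c -> Int
let w : Int
  unify Bool ~ Bool
\q._ : d -> Int
let p : d -> Int
  unify Bool ~ Int
  FAIL: mismatch Bool ~ Int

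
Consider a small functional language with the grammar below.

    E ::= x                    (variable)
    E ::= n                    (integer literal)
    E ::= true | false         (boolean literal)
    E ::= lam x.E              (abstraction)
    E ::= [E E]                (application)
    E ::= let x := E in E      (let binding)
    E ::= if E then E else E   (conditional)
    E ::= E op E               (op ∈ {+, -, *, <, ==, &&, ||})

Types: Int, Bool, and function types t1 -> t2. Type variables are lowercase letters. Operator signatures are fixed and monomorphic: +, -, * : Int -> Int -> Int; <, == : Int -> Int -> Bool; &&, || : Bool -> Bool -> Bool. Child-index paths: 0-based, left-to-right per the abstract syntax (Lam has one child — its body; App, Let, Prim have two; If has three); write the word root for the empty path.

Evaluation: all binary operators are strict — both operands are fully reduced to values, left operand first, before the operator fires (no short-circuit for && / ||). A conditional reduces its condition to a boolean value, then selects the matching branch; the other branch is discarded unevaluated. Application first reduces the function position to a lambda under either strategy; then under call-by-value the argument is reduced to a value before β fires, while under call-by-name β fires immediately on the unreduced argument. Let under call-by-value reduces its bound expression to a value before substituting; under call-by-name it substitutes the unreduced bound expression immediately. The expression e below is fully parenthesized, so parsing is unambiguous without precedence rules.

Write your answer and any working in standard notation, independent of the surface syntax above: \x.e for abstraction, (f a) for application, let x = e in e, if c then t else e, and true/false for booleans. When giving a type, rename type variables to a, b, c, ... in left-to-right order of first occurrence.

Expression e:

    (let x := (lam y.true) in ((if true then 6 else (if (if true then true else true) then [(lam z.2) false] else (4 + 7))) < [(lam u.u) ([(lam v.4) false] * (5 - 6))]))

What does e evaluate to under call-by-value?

Trace:
step 0: (let x = (\y.true) in ((if true then 6 else (if (if true then true else true) then ((\z.2) false) else (4 + 7))) < ((\u.u) (((\v.4) false) * (5 - 6)))))
step 1: [let@root] ((if true then 6 else (if (if true then true else true) then ((\z.2) false) else (4 + 7))) < ((\u.u) (((\v.4) false) * (5 - 6))))
step 2: [if@0] (6 < ((\u.u) (((\v.4) false) * (5 - 6))))
step 3: [beta@1.1.0] (6 < ((\u.u) (4 * (5 - 6))))
step 4: [delta@1.1.1] (6 < ((\u.u) (4 * -1)))
step 5: [delta@1.1] (6 < ((\u.u) -4))
step 6: [beta@1] (6 < -4)
step 7: [delta@root] false

Answer: false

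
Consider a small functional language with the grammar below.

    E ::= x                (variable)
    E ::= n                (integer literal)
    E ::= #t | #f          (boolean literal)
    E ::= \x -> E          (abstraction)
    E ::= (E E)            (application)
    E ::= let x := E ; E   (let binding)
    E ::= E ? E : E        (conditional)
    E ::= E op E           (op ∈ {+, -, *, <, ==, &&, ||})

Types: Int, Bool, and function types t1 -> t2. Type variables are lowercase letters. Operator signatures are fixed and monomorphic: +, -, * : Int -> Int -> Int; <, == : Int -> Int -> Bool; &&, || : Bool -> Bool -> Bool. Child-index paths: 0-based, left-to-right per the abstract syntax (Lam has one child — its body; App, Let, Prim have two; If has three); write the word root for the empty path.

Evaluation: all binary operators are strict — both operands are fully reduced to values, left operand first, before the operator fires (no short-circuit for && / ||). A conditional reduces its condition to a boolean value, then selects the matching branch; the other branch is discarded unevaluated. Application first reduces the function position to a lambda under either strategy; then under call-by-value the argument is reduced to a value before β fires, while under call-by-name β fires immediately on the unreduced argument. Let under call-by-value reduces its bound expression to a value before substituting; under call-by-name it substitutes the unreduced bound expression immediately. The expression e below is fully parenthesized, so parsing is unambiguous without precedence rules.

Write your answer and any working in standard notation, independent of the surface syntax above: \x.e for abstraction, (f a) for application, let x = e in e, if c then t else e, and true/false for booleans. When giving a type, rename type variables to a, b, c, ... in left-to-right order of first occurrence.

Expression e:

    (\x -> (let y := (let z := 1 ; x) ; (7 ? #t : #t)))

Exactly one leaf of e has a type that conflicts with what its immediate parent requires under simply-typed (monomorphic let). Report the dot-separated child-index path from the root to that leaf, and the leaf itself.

Answer: 0.1.0 : 7

Trace:
let z : Int
x : a
let y : a
  unify Int ~ Bool
  FAIL: mismatch Int ~ Bool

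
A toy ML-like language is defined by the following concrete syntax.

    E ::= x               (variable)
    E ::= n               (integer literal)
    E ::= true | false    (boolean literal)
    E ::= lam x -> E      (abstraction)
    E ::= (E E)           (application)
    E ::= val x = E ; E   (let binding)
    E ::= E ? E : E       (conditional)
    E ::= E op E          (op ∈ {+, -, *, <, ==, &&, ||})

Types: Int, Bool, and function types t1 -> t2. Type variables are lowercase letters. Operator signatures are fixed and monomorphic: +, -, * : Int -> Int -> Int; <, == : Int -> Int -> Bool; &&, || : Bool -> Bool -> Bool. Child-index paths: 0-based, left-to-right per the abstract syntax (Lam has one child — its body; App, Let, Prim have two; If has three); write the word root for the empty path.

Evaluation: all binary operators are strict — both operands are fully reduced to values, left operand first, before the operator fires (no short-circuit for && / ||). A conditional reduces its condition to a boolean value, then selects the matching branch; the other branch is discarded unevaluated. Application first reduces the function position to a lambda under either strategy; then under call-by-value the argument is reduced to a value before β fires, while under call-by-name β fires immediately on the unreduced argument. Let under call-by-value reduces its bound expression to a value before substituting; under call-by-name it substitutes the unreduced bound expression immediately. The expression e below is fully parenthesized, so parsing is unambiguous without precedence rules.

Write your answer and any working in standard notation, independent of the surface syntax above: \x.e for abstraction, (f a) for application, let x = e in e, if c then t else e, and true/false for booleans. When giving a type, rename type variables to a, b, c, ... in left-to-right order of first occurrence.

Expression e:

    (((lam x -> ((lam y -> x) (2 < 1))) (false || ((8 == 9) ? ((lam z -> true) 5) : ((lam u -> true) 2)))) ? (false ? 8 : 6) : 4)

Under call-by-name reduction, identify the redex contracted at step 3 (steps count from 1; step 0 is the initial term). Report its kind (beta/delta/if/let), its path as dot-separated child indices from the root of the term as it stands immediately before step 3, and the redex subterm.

Derivation:
step 0: (if ((\x.((\y.x) (2 < 1))) (false || (if (8 == 9) then ((\z.true) 5) else ((\u.true) 2)))) then (if false then 8 else 6) else 4)
step 1: [beta@0] (if ((\y.(false || (if (8 == 9) then ((\z.true) 5) else ((\u.true) 2)))) (2 < 1)) then (if false then 8 else 6) else 4)
step 2: [beta@0] (if (false || (if (8 == 9) then ((\z.true) 5) else ((\u.true) 2))) then (if false then 8 else 6) else 4)
step 3: [delta@0.1.0] (if (false || (if false then ((\z.true) 5) else ((\u.true) 2))) then (if false then 8 else 6) else 4)

Answer: delta at 0.1.0 : (8 == 9)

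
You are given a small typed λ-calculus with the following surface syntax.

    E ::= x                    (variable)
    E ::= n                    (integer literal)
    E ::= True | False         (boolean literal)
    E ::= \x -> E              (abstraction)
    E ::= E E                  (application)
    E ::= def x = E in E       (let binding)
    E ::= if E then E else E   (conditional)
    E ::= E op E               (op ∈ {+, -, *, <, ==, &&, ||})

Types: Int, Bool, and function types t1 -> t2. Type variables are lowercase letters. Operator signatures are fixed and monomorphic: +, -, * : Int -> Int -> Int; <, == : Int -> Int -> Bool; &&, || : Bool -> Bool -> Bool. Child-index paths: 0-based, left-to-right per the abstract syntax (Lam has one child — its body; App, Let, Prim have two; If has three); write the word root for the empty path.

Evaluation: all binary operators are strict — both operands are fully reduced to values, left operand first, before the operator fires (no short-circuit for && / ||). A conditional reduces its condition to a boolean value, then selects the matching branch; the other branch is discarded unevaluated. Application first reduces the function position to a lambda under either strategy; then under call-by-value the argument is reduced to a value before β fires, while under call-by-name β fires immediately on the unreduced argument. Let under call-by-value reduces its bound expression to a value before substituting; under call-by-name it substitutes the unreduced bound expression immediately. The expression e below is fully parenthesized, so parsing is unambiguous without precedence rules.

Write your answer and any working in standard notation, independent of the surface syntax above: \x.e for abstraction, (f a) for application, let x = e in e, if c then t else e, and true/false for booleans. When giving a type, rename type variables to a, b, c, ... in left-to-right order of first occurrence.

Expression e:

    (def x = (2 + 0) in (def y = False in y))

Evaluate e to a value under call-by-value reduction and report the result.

Answer: false

Working:
step 0: (let x = (2 + 0) in (let y = false in y))
step 1: [delta@0] (let x = 2 in (let y = false in y))
step 2: [let@root] (let y = false in y)
step 3: [let@root] false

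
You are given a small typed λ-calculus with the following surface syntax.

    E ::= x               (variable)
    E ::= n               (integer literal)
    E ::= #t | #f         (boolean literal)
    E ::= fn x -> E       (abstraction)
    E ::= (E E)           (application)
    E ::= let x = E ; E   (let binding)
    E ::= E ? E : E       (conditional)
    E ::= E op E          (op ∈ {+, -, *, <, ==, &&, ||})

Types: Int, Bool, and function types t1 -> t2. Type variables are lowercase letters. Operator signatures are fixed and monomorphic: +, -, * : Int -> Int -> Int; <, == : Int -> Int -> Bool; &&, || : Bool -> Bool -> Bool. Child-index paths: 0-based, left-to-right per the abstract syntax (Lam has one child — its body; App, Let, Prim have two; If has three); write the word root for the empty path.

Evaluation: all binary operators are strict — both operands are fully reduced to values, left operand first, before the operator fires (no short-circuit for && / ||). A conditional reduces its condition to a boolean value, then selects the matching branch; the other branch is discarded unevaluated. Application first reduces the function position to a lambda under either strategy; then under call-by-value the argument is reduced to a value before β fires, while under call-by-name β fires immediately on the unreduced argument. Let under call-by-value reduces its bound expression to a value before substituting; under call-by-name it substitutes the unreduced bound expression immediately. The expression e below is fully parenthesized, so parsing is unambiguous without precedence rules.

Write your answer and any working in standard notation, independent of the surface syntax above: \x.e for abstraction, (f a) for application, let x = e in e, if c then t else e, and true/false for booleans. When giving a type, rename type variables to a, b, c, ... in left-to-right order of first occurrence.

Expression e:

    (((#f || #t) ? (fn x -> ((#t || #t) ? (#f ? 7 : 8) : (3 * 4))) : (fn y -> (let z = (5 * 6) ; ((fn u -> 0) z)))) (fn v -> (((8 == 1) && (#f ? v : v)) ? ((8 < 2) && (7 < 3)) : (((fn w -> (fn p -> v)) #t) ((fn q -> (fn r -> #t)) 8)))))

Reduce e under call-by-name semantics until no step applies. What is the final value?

Trace:
step 0: ((if (false || true) then (\x.(if (true || true) then (if false then 7 else 8) else (3 * 4))) else (\y.(let z = (5 * 6) in ((\u.0) z)))) (\v.(if ((8 == 1) && (if false then v else v)) then ((8 < 2) && (7 < 3)) else (((\w.(\p.v)) true) ((\q.(\r.true)) 8)))))
step 1: [delta@0.0] ((if true then (\x.(if (true || true) then (if false then 7 else 8) else (3 * 4))) else (\y.(let z = (5 * 6) in ((\u.0) z)))) (\v.(if ((8 == 1) && (if false then v else v)) then ((8 < 2) && (7 < 3)) else (((\w.(\p.v)) true) ((\q.(\r.true)) 8)))))
step 2: [if@0] ((\x.(if (true || true) then (if false then 7 else 8) else (3 * 4))) (\v.(if ((8 == 1) && (if false then v else v)) then ((8 < 2) && (7 < 3)) else (((\w.(\p.v)) true) ((\q.(\r.true)) 8)))))
step 3: [beta@root] (if (true || true) then (if false then 7 else 8) else (3 * 4))
step 4: [delta@0] (if true then (if false then 7 else 8) else (3 * 4))
step 5: [if@root] (if false then 7 else 8)
step 6: [if@root] 8

Answer: 8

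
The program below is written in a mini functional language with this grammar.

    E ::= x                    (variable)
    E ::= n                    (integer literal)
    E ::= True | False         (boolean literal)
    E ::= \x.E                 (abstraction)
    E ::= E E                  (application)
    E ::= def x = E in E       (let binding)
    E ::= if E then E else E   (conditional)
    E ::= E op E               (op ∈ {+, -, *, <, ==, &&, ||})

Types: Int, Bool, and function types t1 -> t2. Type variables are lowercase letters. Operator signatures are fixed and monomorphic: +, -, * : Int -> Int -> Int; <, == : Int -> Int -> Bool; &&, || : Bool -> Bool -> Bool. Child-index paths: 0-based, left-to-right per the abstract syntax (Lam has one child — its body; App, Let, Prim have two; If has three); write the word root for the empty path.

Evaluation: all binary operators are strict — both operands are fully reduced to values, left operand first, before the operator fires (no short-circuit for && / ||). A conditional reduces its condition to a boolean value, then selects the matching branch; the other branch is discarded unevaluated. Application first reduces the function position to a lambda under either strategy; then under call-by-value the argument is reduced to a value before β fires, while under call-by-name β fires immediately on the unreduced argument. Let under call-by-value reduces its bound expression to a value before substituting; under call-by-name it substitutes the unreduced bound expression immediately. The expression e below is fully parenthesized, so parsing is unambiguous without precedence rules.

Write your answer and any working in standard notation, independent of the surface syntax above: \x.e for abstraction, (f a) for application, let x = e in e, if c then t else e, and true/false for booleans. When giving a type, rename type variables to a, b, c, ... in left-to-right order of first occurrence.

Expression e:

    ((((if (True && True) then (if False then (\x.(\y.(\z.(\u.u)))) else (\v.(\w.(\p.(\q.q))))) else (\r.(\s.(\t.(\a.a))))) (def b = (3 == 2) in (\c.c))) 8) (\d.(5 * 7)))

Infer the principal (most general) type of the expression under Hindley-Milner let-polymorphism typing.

Derivation:
  unify Bool ~ Bool
  unify Bool ~ Bool
  unify Bool ~ Bool
  unify Bool ~ Bool
u : d
\u._ : d -> d
\z._ : c -> d -> d
\y._ : b -> c -> d -> d
\x._ : a -> b -> c -> d -> d
q : h
\q._ : h -> h
\p._ : g -> h -> h
\w._ : f -> g -> h -> h
\v._ : e -> f -> g -> h -> h
  unify a -> b -> c -> d -> d ~ e -> f -> g -> h -> h
  unify a ~ e
  unify b -> c -> d -> d ~ f -> g -> h -> h
  unify b ~ f
  unify c -> d -> d ~ g -> h -> h
  unify c ~ g
  unify d -> d ~ h -> h
  unify d ~ h
  unify h ~ h
a : l
\a._ : l -> l
\t._ : k -> l -> l
\s._ : j -> k -> l -> l
\r._ : i -> j -> k -> l -> l
  unify e -> f -> g -> h -> h ~ i -> j -> k -> l -> l
  unify e ~ i
  unify f -> g -> h -> h ~ j -> k -> l -> l
  unify f ~ j
  unify g -> h -> h ~ k -> l -> l
  unify g ~ k
  unify h -> h ~ l -> l
  unify h ~ l
  unify l ~ l
  unify Int ~ Int
  unify Int ~ Int
let b : Bool
c : m
\c._ : m -> m
  unify i -> j -> k -> l -> l ~ (m -> m) -> n
  unify i ~ m -> m
  unify j -> k -> l -> l ~ n
_ _ : j -> k -> l -> l
  unify j -> k -> l -> l ~ Int -> o
  unify j ~ Int
  unify k -> l -> l ~ o
_ _ : k -> l -> l
  unify Int ~ Int
  unify Int ~ Int
\d._ : p -> Int
  unify k -> l -> l ~ (p -> Int) -> q
  unify k ~ p -> Int
  unify l -> l ~ q
_ _ : l -> l

Answer: a -> a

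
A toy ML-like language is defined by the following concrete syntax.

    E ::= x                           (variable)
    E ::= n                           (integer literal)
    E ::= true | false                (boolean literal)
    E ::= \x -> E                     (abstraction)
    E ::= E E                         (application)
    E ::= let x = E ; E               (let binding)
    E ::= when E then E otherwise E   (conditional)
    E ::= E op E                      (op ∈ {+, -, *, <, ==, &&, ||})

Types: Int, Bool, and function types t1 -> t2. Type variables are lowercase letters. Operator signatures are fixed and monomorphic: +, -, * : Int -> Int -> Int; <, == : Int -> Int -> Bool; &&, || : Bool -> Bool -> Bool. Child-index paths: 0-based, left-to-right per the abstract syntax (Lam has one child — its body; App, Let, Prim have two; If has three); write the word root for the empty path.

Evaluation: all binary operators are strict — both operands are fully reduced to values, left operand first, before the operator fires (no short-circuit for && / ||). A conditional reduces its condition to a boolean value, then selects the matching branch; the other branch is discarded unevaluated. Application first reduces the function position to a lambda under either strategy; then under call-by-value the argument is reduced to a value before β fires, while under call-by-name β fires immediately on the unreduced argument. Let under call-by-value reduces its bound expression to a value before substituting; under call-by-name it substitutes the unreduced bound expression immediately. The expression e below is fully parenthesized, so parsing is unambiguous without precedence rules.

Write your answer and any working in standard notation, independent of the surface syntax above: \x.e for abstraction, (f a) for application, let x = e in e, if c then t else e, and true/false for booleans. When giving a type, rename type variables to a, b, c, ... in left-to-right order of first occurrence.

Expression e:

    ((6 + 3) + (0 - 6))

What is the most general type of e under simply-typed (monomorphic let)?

Answer: Int

Trace:
  unify Int ~ Int
  unify Int ~ Int
  unify Int ~ Int
  unify Int ~ Int
  unify Int ~ Int
  unify Int ~ Int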